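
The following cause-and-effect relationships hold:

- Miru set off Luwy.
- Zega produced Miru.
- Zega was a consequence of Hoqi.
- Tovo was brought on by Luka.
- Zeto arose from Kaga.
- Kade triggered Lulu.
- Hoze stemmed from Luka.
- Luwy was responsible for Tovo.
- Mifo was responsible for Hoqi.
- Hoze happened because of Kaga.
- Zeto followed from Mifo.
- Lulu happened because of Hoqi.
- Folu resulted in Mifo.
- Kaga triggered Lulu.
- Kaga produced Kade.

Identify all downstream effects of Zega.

Direct effects: Miru.
2 steps out: Luwy.
3 steps out: Tovo.
Not reachable from it: Kaga, Kade, Folu, Mifo, Zeto, Hoqi, Luka, Hoze, Lulu.

Luwy, Miru, Tovo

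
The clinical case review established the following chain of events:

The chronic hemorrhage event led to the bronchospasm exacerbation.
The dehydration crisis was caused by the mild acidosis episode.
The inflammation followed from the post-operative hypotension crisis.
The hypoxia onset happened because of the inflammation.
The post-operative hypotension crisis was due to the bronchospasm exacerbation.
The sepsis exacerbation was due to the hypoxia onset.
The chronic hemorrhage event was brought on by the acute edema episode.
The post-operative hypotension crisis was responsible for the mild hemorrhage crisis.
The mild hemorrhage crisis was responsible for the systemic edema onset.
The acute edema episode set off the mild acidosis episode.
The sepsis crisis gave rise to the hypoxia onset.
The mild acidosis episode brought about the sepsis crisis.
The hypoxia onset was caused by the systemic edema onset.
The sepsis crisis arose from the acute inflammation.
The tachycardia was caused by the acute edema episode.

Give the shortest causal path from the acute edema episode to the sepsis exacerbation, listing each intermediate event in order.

the acute edema episode → the mild acidosis episode → the sepsis crisis → the hypoxia onset → the sepsis exacerbation

the acute edema episode → the mild acidosis episode
the mild acidosis episode → the sepsis crisis
the sepsis crisis → the hypoxia onset
the hypoxia onset → the sepsis exacerbation
Length: 4 steps.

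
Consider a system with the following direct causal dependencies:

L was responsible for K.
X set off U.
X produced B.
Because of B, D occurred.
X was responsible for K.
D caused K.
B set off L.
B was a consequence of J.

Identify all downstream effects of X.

B, D, K, L, U

Direct effects: B, U, K.
2 steps out: D, L.
Not reachable from it: J.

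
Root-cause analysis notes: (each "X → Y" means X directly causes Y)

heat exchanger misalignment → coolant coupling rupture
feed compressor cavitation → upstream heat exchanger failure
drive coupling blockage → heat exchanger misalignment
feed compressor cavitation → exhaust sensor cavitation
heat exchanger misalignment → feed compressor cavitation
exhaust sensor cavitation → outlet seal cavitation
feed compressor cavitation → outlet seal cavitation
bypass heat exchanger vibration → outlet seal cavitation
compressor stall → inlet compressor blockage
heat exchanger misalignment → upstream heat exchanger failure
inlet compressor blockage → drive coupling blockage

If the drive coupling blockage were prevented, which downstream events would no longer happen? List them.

Downstream of the drive coupling blockage: the heat exchanger misalignment, the coolant coupling rupture, the feed compressor cavitation, the upstream heat exchanger failure, the exhaust sensor cavitation, the outlet seal cavitation.
Of those, still caused via another path: the outlet seal cavitation.
The remainder have no surviving cause.

the coolant coupling rupture, the exhaust sensor cavitation, the feed compressor cavitation, the heat exchanger misalignment, the upstream heat exchanger failure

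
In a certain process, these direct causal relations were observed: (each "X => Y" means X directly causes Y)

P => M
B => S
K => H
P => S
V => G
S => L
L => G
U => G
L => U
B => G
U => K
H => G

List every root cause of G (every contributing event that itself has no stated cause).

B, P, V

Tracing upstream from G: G ← B.
A separate upstream branch: G ← L ← S ← P.
A separate upstream branch: G ← V.
Each of those chain origins has no stated cause.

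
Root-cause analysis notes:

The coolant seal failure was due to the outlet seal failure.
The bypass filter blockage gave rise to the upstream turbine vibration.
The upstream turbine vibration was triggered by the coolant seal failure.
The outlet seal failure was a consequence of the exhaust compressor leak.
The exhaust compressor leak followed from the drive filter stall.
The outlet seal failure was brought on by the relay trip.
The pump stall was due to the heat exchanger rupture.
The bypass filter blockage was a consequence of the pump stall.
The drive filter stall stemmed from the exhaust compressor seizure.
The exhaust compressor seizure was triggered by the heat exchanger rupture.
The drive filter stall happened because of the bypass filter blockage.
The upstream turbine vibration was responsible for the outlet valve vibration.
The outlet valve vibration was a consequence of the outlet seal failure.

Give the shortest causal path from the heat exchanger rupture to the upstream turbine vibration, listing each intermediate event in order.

the heat exchanger rupture → the pump stall
the pump stall → the bypass filter blockage
the bypass filter blockage → the upstream turbine vibration
Length: 3 steps.

the heat exchanger rupture → the pump stall → the bypass filter blockage → the upstream turbine vibration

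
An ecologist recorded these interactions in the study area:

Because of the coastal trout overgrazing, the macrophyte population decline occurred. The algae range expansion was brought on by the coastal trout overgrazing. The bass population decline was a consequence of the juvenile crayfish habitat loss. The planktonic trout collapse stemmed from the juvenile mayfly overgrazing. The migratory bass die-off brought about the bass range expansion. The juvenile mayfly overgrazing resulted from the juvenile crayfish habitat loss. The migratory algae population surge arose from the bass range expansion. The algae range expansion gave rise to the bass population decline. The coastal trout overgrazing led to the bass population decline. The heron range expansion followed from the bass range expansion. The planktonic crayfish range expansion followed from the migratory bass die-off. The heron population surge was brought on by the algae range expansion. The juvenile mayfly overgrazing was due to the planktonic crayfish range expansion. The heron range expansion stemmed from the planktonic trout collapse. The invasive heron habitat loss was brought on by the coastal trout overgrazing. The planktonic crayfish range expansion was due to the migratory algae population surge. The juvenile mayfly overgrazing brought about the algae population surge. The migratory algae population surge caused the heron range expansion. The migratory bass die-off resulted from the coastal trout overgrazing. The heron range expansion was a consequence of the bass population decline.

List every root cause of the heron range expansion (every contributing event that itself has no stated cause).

Tracing upstream from the heron range expansion: the heron range expansion ← the bass population decline ← the coastal trout overgrazing.
A separate upstream branch: the heron range expansion ← the bass population decline ← the juvenile crayfish habitat loss.
Each of those chain origins has no stated cause.

the coastal trout overgrazing, the juvenile crayfish habitat loss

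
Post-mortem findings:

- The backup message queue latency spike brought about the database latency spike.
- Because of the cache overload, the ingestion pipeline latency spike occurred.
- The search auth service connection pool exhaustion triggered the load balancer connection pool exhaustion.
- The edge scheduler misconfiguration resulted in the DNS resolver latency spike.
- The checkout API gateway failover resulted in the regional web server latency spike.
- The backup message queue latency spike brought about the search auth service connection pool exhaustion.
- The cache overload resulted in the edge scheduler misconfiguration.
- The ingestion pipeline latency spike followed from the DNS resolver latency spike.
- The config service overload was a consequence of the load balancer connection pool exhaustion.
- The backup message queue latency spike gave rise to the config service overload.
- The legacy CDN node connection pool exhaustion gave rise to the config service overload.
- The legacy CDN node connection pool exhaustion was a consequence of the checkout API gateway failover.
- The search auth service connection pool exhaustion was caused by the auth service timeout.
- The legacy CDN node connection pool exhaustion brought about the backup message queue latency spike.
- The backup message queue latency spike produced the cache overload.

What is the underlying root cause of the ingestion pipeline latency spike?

the checkout API gateway failover

Tracing upstream from the ingestion pipeline latency spike: the ingestion pipeline latency spike ← the cache overload ← the backup message queue latency spike ← the legacy CDN node connection pool exhaustion ← the checkout API gateway failover.
The checkout API gateway failover has no stated cause, so it is the root.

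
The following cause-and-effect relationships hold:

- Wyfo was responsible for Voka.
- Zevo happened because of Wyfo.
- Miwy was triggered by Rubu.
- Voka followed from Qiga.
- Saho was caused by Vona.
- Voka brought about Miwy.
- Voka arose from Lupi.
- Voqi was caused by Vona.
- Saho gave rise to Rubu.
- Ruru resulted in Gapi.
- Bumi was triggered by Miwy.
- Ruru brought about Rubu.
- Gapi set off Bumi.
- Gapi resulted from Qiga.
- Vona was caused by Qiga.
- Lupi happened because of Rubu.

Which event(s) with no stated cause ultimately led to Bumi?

Qiga, Ruru, Wyfo

Tracing upstream from Bumi: Bumi ← Gapi ← Ruru.
A separate upstream branch: Bumi ← Gapi ← Qiga.
A separate upstream branch: Bumi ← Miwy ← Voka ← Wyfo.
Each of those chain origins has no stated cause.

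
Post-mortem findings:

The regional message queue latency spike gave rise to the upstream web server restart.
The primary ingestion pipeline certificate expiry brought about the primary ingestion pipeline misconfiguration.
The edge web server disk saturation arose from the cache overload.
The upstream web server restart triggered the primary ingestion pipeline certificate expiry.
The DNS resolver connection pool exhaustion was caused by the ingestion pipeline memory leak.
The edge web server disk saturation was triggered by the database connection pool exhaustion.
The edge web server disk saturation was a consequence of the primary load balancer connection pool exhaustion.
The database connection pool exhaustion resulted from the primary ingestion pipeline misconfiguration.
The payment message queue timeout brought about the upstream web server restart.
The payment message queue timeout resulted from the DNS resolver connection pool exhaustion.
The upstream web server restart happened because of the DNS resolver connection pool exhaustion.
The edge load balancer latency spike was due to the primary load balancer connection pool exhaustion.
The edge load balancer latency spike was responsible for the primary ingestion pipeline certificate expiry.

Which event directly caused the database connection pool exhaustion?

Upstream contributors include the regional message queue latency spike, the ingestion pipeline memory leak, the DNS resolver connection pool exhaustion, the primary load balancer connection pool exhaustion, the payment message queue timeout, the edge load balancer latency spike, the upstream web server restart, the primary ingestion pipeline certificate expiry, but only the primary ingestion pipeline misconfiguration feeds directly into the database connection pool exhaustion.

the primary ingestion pipeline misconfiguration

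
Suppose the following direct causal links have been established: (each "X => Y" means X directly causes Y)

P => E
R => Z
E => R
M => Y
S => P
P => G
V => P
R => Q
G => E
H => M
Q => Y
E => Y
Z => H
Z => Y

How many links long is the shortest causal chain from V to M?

Shortest chain: V → P → E → R → Z → H → M.

6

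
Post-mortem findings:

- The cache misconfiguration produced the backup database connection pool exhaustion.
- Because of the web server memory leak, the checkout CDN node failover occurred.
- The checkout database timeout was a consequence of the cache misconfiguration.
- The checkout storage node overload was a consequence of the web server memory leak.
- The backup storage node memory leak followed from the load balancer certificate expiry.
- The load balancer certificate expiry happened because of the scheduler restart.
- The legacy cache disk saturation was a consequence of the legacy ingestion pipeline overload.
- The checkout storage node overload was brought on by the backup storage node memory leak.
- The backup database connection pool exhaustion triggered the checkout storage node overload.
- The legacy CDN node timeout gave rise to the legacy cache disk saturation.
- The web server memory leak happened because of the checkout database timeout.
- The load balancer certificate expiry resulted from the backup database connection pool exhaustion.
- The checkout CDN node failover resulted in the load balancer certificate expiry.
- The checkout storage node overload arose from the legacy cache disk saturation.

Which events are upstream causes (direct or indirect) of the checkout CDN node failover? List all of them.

the cache misconfiguration, the checkout database timeout, the web server memory leak

Immediate cause of the checkout CDN node failover: the web server memory leak.
Further upstream: the cache misconfiguration, the checkout database timeout.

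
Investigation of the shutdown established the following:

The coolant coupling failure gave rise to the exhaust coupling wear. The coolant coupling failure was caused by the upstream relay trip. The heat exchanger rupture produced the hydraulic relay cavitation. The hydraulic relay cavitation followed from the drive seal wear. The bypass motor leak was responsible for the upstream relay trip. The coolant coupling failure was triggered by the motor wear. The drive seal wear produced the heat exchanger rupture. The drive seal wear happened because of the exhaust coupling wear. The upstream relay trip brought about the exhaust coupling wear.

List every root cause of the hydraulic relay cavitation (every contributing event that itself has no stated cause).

the bypass motor leak, the motor wear

Tracing upstream from the hydraulic relay cavitation: the hydraulic relay cavitation ← the drive seal wear ← the exhaust coupling wear ← the upstream relay trip ← the bypass motor leak.
A separate upstream branch: the hydraulic relay cavitation ← the drive seal wear ← the exhaust coupling wear ← the coolant coupling failure ← the motor wear.
Each of those chain origins has no stated cause.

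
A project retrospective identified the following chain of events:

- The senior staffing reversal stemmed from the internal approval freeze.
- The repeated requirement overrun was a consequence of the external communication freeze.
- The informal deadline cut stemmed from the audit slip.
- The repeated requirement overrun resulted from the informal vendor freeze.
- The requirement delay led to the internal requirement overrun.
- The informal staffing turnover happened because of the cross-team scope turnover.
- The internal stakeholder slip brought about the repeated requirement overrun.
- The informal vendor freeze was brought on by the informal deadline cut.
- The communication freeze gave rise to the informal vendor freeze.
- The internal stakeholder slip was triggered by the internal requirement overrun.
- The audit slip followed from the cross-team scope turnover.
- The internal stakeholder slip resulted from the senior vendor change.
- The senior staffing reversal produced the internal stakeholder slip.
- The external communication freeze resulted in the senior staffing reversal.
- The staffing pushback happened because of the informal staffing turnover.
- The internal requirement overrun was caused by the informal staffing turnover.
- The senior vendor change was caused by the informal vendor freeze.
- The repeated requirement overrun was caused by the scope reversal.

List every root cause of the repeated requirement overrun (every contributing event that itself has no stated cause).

the communication freeze, the cross-team scope turnover, the external communication freeze, the internal approval freeze, the requirement delay, the scope reversal

Tracing upstream from the repeated requirement overrun: the repeated requirement overrun ← the informal vendor freeze ← the informal deadline cut ← the audit slip ← the cross-team scope turnover.
A separate upstream branch: the repeated requirement overrun ← the external communication freeze.
A separate upstream branch: the repeated requirement overrun ← the informal vendor freeze ← the communication freeze.
A separate upstream branch: the repeated requirement overrun ← the scope reversal.
A separate upstream branch: the repeated requirement overrun ← the internal stakeholder slip ← the senior staffing reversal ← the internal approval freeze.
A separate upstream branch: the repeated requirement overrun ← the internal stakeholder slip ← the internal requirement overrun ← the requirement delay.
Each of those chain origins has no stated cause.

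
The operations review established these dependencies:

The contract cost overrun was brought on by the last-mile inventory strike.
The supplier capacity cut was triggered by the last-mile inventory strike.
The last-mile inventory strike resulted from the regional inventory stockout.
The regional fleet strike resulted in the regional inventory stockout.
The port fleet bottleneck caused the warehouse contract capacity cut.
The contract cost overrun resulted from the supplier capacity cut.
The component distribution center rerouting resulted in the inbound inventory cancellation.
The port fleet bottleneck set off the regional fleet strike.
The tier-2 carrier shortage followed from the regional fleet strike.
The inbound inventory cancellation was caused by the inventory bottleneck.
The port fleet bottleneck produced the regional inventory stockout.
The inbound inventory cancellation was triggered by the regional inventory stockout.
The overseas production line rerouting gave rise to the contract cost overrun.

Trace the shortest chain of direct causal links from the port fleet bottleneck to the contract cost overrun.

the port fleet bottleneck → the regional inventory stockout → the last-mile inventory strike → the contract cost overrun

the port fleet bottleneck → the regional inventory stockout
the regional inventory stockout → the last-mile inventory strike
the last-mile inventory strike → the contract cost overrun
Length: 3 steps.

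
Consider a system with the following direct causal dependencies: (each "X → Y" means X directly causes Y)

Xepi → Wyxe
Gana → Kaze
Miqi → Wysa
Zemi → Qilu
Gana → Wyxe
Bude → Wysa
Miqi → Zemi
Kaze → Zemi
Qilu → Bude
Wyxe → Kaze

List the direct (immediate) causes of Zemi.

Kaze, Miqi

Upstream contributors include Xepi, Gana, Wyxe, but only Kaze, Miqi feed directly into Zemi.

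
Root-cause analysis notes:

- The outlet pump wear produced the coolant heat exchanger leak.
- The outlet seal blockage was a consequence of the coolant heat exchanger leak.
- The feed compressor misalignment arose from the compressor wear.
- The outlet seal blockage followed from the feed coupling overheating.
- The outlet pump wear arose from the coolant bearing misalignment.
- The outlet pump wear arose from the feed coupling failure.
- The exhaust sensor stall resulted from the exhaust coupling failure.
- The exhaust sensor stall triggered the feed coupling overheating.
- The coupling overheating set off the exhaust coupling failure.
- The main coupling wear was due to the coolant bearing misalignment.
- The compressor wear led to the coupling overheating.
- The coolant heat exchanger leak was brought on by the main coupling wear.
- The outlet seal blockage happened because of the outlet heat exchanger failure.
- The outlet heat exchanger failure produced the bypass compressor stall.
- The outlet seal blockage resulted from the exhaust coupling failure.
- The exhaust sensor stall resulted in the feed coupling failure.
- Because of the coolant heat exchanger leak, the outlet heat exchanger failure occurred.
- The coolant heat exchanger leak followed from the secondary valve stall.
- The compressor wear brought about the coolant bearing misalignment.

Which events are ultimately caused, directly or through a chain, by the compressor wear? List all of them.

the bypass compressor stall, the coolant bearing misalignment, the coolant heat exchanger leak, the coupling overheating, the exhaust coupling failure, the exhaust sensor stall, the feed compressor misalignment, the feed coupling failure, the feed coupling overheating, the main coupling wear, the outlet heat exchanger failure, the outlet pump wear, the outlet seal blockage

Direct effects: the coolant bearing misalignment, the coupling overheating, the feed compressor misalignment.
2 steps out: the exhaust coupling failure, the main coupling wear, the outlet pump wear.
3 steps out: the exhaust sensor stall, the coolant heat exchanger leak, the outlet seal blockage.
4 steps out: the feed coupling overheating, the feed coupling failure, the outlet heat exchanger failure.
5 steps out: the bypass compressor stall.
Not reachable from it: the secondary valve stall.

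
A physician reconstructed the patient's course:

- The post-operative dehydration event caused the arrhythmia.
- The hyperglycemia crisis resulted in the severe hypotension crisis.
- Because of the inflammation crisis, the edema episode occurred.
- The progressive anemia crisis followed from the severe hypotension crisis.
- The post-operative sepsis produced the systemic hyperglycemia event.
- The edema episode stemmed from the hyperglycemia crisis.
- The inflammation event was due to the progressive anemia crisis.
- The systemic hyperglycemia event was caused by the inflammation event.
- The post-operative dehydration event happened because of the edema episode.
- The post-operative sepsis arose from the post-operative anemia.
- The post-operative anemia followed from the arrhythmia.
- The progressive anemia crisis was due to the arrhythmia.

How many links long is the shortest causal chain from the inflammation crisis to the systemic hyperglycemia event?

6

Shortest chain: the inflammation crisis → the edema episode → the post-operative dehydration event → the arrhythmia → the progressive anemia crisis → the inflammation event → the systemic hyperglycemia event.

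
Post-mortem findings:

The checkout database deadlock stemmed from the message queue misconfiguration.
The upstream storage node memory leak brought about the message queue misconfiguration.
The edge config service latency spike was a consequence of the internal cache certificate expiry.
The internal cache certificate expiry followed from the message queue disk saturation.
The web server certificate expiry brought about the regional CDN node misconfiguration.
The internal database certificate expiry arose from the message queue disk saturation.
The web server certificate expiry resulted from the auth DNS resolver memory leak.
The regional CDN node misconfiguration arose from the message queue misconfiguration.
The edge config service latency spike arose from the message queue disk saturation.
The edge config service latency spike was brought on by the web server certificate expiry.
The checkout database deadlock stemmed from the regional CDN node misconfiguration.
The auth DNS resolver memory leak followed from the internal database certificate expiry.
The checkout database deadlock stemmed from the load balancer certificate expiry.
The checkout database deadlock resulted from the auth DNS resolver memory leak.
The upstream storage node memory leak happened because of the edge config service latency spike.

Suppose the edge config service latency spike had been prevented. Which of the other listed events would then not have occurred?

the message queue misconfiguration, the upstream storage node memory leak

Downstream of the edge config service latency spike: the upstream storage node memory leak, the message queue misconfiguration, the regional CDN node misconfiguration, the checkout database deadlock.
Of those, still caused via another path: the regional CDN node misconfiguration, the checkout database deadlock.
The remainder have no surviving cause.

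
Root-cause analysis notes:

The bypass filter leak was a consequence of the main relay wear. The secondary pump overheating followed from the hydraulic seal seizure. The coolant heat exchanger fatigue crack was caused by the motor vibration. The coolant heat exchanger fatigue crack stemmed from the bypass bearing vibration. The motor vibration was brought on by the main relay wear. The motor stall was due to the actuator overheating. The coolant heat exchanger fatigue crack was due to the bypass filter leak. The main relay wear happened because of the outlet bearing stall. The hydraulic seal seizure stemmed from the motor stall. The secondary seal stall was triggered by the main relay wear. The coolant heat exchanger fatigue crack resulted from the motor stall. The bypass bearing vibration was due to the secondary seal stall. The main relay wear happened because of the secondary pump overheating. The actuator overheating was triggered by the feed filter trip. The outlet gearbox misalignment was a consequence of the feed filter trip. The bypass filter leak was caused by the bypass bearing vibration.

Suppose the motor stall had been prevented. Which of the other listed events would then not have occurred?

the hydraulic seal seizure, the secondary pump overheating

Downstream of the motor stall: the hydraulic seal seizure, the secondary pump overheating, the main relay wear, the motor vibration, the secondary seal stall, the bypass bearing vibration, the bypass filter leak, the coolant heat exchanger fatigue crack.
Of those, still caused via another path: the main relay wear, the motor vibration, the secondary seal stall, the bypass bearing vibration, the bypass filter leak, the coolant heat exchanger fatigue crack.
The remainder have no surviving cause.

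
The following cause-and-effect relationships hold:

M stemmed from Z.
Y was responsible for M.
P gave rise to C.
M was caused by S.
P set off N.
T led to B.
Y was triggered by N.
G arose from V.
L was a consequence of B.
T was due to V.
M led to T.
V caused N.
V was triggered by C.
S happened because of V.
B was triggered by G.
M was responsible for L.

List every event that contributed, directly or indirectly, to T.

C, M, N, P, S, V, Y, Z

Immediate causes of T: V, M.
Further upstream: P, C, N, Y, S, Z.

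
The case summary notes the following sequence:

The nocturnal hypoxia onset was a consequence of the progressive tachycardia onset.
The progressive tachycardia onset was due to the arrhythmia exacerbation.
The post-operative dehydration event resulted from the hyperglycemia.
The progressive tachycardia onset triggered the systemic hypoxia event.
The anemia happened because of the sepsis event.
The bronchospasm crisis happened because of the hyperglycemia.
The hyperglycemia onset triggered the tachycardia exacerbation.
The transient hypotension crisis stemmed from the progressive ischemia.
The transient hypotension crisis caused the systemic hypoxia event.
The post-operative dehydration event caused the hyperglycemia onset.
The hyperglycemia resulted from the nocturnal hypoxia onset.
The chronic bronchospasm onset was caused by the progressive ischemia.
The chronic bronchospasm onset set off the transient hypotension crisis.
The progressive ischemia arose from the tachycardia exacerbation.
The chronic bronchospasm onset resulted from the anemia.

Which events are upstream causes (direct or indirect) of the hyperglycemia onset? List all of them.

the arrhythmia exacerbation, the hyperglycemia, the nocturnal hypoxia onset, the post-operative dehydration event, the progressive tachycardia onset

Immediate cause of the hyperglycemia onset: the post-operative dehydration event.
Further upstream: the arrhythmia exacerbation, the progressive tachycardia onset, the nocturnal hypoxia onset, the hyperglycemia.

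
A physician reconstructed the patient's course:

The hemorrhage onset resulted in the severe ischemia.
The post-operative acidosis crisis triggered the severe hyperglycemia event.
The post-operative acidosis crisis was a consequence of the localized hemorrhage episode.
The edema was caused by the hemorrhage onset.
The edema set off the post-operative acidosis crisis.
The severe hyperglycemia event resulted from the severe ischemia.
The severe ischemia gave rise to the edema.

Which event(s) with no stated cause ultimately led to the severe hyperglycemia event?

the hemorrhage onset, the localized hemorrhage episode

Tracing upstream from the severe hyperglycemia event: the severe hyperglycemia event ← the severe ischemia ← the hemorrhage onset.
A separate upstream branch: the severe hyperglycemia event ← the post-operative acidosis crisis ← the localized hemorrhage episode.
Each of those chain origins has no stated cause.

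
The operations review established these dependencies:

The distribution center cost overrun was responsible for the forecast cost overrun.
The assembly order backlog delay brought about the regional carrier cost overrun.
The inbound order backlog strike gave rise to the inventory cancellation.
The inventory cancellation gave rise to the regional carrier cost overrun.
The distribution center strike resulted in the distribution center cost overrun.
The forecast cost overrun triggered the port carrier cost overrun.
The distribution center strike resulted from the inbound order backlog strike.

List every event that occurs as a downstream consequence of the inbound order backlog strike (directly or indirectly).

Direct effects: the inventory cancellation, the distribution center strike.
2 steps out: the distribution center cost overrun, the regional carrier cost overrun.
3 steps out: the forecast cost overrun.
4 steps out: the port carrier cost overrun.
Not reachable from it: the assembly order backlog delay.

the distribution center cost overrun, the distribution center strike, the forecast cost overrun, the inventory cancellation, the port carrier cost overrun, the regional carrier cost overrun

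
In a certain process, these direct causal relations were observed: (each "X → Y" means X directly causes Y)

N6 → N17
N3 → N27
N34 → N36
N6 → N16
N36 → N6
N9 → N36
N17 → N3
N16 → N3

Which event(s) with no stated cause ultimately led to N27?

Tracing upstream from N27: N27 ← N3 ← N17 ← N6 ← N36 ← N34.
A separate upstream branch: N27 ← N3 ← N17 ← N6 ← N36 ← N9.
Each of those chain origins has no stated cause.

N34, N9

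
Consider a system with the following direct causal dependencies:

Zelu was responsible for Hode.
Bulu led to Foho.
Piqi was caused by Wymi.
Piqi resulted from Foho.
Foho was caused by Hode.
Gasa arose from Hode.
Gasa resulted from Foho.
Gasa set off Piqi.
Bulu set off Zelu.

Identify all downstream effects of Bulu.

Foho, Gasa, Hode, Piqi, Zelu

Direct effects: Zelu, Foho.
2 steps out: Hode, Gasa, Piqi.
Not reachable from it: Wymi.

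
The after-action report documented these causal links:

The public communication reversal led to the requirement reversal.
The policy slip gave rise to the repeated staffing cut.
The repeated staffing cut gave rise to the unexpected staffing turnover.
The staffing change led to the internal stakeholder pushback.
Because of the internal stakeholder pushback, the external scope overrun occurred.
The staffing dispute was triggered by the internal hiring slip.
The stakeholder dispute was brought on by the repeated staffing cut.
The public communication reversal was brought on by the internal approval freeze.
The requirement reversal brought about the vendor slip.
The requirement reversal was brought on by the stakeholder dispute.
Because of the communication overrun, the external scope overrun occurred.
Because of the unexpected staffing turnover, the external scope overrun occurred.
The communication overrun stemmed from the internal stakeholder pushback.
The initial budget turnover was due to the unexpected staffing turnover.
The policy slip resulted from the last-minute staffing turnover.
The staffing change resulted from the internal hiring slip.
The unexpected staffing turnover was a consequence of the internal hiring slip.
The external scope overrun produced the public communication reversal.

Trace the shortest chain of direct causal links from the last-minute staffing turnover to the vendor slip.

the last-minute staffing turnover → the policy slip
the policy slip → the repeated staffing cut
the repeated staffing cut → the stakeholder dispute
the stakeholder dispute → the requirement reversal
the requirement reversal → the vendor slip
Length: 5 steps.

the last-minute staffing turnover → the policy slip → the repeated staffing cut → the stakeholder dispute → the requirement reversal → the vendor slip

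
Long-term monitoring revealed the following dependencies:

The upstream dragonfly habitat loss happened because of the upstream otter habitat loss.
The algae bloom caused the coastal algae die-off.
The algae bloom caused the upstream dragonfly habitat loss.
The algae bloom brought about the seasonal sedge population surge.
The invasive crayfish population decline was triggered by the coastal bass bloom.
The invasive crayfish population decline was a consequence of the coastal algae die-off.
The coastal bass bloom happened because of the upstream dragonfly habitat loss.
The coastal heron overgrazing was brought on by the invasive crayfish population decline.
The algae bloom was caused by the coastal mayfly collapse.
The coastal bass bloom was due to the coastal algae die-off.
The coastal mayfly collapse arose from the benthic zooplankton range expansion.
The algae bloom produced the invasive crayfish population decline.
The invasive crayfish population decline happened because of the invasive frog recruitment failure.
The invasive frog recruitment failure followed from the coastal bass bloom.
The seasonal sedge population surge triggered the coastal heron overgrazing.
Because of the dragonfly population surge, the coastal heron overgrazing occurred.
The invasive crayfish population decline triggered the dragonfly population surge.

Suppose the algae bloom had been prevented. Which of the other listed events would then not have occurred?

Downstream of the algae bloom: the coastal algae die-off, the upstream dragonfly habitat loss, the coastal bass bloom, the invasive frog recruitment failure, the invasive crayfish population decline, the dragonfly population surge, the seasonal sedge population surge, the coastal heron overgrazing.
Of those, still caused via another path: the upstream dragonfly habitat loss, the coastal bass bloom, the invasive frog recruitment failure, the invasive crayfish population decline, the dragonfly population surge, the coastal heron overgrazing.
The remainder have no surviving cause.

the coastal algae die-off, the seasonal sedge population surge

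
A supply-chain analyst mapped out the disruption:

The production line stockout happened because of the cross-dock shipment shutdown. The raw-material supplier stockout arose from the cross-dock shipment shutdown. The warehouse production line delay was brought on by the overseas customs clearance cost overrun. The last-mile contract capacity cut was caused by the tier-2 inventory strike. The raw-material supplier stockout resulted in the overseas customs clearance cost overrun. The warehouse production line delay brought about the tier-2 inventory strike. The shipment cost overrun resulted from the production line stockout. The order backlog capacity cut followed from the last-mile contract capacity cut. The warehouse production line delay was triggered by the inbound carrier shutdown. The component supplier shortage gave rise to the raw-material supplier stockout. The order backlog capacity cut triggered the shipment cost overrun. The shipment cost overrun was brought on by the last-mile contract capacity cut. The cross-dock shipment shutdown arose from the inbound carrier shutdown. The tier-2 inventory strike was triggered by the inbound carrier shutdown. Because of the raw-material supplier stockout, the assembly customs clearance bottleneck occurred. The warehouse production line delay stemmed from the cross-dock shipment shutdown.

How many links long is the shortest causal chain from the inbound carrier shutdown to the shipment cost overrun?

3

Shortest chain: the inbound carrier shutdown → the cross-dock shipment shutdown → the production line stockout → the shipment cost overrun.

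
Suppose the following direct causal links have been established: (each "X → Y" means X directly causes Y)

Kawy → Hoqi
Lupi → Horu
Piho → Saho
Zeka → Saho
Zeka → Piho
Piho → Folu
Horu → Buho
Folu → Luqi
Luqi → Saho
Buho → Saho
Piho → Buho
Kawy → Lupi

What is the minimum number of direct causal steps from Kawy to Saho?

Shortest chain: Kawy → Lupi → Horu → Buho → Saho.

4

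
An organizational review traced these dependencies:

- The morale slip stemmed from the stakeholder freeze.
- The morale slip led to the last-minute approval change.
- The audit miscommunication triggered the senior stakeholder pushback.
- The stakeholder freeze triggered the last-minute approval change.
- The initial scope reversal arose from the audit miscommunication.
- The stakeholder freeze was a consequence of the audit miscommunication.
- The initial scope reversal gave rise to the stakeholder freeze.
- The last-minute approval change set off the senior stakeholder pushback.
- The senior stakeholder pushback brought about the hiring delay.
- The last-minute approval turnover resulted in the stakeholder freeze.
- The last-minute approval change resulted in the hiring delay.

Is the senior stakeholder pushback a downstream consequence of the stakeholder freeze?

There is a causal chain: the stakeholder freeze → the last-minute approval change → the senior stakeholder pushback.

Yes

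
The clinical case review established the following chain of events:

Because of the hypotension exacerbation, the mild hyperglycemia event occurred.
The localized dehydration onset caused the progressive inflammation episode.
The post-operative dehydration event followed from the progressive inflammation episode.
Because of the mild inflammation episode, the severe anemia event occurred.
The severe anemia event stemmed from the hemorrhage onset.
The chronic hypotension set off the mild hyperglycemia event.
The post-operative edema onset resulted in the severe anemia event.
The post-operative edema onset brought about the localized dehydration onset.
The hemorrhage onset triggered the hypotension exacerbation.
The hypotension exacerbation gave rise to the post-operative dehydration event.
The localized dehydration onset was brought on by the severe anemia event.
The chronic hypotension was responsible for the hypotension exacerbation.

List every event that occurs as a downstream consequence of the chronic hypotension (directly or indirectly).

Direct effects: the hypotension exacerbation, the mild hyperglycemia event.
2 steps out: the post-operative dehydration event.
Not reachable from it: the hemorrhage onset, the mild inflammation episode, the post-operative edema onset, the severe anemia event, the localized dehydration onset, the progressive inflammation episode.

the hypotension exacerbation, the mild hyperglycemia event, the post-operative dehydration event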